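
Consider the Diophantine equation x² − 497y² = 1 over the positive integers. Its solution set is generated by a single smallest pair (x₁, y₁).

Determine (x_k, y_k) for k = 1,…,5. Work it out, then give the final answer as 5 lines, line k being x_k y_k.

1201887 53912
2889064721537 129592263888
6944658661946678751 311510514535059400
16693389930459326703284737 748800875565868281911712
40127136686692992928199618718687 1799948075862157952969508541688

√497 → a₀=22, period (3,2,2,5,6,5,2,2,3,44); ℓ=10 even so k=9
step 0: (22, 1)  from 22·(1,0) + (0,1)
step 1: (67, 3)  from 3·(22,1) + (1,0)
step 2: (156, 7)  from 2·(67,3) + (22,1)
step 3: (379, 17)  from 2·(156,7) + (67,3)
step 4: (2051, 92)  from 5·(379,17) + (156,7)
step 5: (12685, 569)  from 6·(2051,92) + (379,17)
step 6: (65476, 2937)  from 5·(12685,569) + (2051,92)
…
step 8: (352750, 15823)  from 2·(143637,6443) + (65476,2937)
step 9: (1201887, 53912)  from 3·(352750,15823) + (143637,6443)
(x₁, y₁) = (1201887, 53912);  1201887² − 497·53912² = 1 ✓
(x_2, y_2) = (1201887·1201887 + 497·53912·53912, 1201887·53912 + 53912·1201887) = (2889064721537, 129592263888)
(x_3, y_3) = (1201887·2889064721537 + 497·53912·129592263888, 1201887·129592263888 + 53912·2889064721537) = (6944658661946678751, 311510514535059400)
(x_4, y_4) = (1201887·6944658661946678751 + 497·53912·311510514535059400, 1201887·311510514535059400 + 53912·6944658661946678751) = (16693389930459326703284737, 748800875565868281911712)
(x_5, y_5) = (1201887·16693389930459326703284737 + 497·53912·748800875565868281911712, 1201887·748800875565868281911712 + 53912·16693389930459326703284737) = (40127136686692992928199618718687, 1799948075862157952969508541688)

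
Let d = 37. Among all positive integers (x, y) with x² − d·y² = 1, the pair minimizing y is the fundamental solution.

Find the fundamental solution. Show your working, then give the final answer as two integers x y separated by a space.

√37 → a₀=6, period (12); ℓ=1 odd so k=1
step 0: (6, 1)  from 6·(1,0) + (0,1)
step 1: (73, 12)  from 12·(6,1) + (1,0)
→ (73, 12).  Check: 73²=5329, 37·12²=5328, difference 1.

73 12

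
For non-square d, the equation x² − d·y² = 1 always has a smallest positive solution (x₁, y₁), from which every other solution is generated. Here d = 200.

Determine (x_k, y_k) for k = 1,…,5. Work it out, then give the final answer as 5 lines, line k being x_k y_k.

√200 = [14; 7,28, …], period ℓ=2 (even) → k=1
k=0  a_k=14  p_k/q_k = 14/1
k=1  a_k=7  p_k/q_k = 99/7
→ (99, 7).  Check: 99²=9801, 200·7²=9800, difference 1.
k=2:  x_2 = 99·99+200·7·7 = 19601,  y_2 = 99·7+7·99 = 1386
k=3:  x_3 = 99·19601+200·7·1386 = 3880899,  y_3 = 99·1386+7·19601 = 274421
k=4:  x_4 = 99·3880899+200·7·274421 = 768398401,  y_4 = 99·274421+7·3880899 = 54333972
k=5:  x_5 = 99·768398401+200·7·54333972 = 152139002499,  y_5 = 99·54333972+7·768398401 = 10757852035

99 7
19601 1386
3880899 274421
768398401 54333972
152139002499 10757852035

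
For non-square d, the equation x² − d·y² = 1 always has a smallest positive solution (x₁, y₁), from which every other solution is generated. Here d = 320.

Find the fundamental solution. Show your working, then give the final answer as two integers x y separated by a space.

[17; 1,7,1,34] for √320; ℓ=4 ⇒ convergent index 3
k=0  a_k=17  p_k/q_k = 17/1
…
k=2  a_k=7  p_k/q_k = 143/8
k=3  a_k=1  p_k/q_k = 161/9
fundamental: x₁=161, y₁=9  (since 25921 − 320·81 = 1)

161 9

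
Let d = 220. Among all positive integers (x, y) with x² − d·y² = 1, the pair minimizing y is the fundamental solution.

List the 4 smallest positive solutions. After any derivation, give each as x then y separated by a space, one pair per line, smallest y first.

√220 → a₀=14, period (1,4,1,28); ℓ=4 even so k=3
a_0=14:  p_0=14·1+0=14,  q_0=14·0+1=1
…
a_2=4:  p_2=4·15+14=74,  q_2=4·1+1=5
a_3=1:  p_3=1·74+15=89,  q_3=1·5+1=6
→ (89, 6).  Check: 89²=7921, 220·6²=7920, difference 1.
(x_2, y_2) = (89·89 + 220·6·6, 89·6 + 6·89) = (15841, 1068)
(x_3, y_3) = (89·15841 + 220·6·1068, 89·1068 + 6·15841) = (2819609, 190098)
(x_4, y_4) = (89·2819609 + 220·6·190098, 89·190098 + 6·2819609) = (501874561, 33836376)

89 6
15841 1068
2819609 190098
501874561 33836376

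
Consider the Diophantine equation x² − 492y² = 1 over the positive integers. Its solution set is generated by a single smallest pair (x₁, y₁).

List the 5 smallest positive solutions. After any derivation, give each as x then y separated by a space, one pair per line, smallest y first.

√492 → a₀=22, period (5,1,1,10,1,1,5,44); ℓ=8 even so k=7
i=0: a=22 ⇒ p=22, q=1
i=1: a=5 ⇒ p=111, q=5
i=2: a=1 ⇒ p=133, q=6
i=3: a=1 ⇒ p=244, q=11
i=4: a=10 ⇒ p=2573, q=116
i=5: a=1 ⇒ p=2817, q=127
i=6: a=1 ⇒ p=5390, q=243
i=7: a=5 ⇒ p=29767, q=1342
(x₁, y₁) = (29767, 1342);  29767² − 492·1342² = 1 ✓
n=2: (29767,1342)∘(29767,1342) = (29767·29767+492·1342·1342, 29767·1342+1342·29767) = (1772148577,79894628)
n=3: (1772148577,79894628)∘(29767,1342) = (29767·1772148577+492·1342·79894628, 29767·79894628+1342·1772148577) = (105503093353351,4756446782010)
n=4: (105503093353351,4756446782010)∘(29767,1342) = (29767·105503093353351+492·1342·4756446782010, 29767·4756446782010+1342·105503093353351) = (6281021157926249857,283170302640288712)
n=5: (6281021157926249857,283170302640288712)∘(29767,1342) = (29767·6281021157926249857+492·1342·283170302640288712, 29767·283170302640288712+1342·6281021157926249857) = (373934313510478265633287,16858260792630501398198)

29767 1342
1772148577 79894628
105503093353351 4756446782010
6281021157926249857 283170302640288712
373934313510478265633287 16858260792630501398198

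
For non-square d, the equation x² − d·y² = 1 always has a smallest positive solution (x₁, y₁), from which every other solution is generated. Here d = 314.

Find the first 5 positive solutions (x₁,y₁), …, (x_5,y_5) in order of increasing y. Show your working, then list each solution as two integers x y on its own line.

392499 22150
308110930001 17387705700
241866463828532499 13649314199066450
189864690372162243720001 10714684347621377411400
149043402212524750531884812499 8411005783500436710995110750

d=314: √d = [17; 1,2,1,1,2,1,34] (ℓ=7, odd), read p_13/q_13
i=0: a=17 ⇒ p=17, q=1
…
i=4: a=1 ⇒ p=124, q=7
…
i=8: a=1 ⇒ p=15824, q=893
…
i=12: a=2 ⇒ p=282617, q=15949
i=13: a=1 ⇒ p=392499, q=22150
→ (392499, 22150).  Check: 392499²=154055465001, 314·22150²=154055465000, difference 1.
(x_2, y_2) = (392499·392499 + 314·22150·22150, 392499·22150 + 22150·392499) = (308110930001, 17387705700)
(x_3, y_3) = (392499·308110930001 + 314·22150·17387705700, 392499·17387705700 + 22150·308110930001) = (241866463828532499, 13649314199066450)
(x_4, y_4) = (392499·241866463828532499 + 314·22150·13649314199066450, 392499·13649314199066450 + 22150·241866463828532499) = (189864690372162243720001, 10714684347621377411400)
(x_5, y_5) = (392499·189864690372162243720001 + 314·22150·10714684347621377411400, 392499·10714684347621377411400 + 22150·189864690372162243720001) = (149043402212524750531884812499, 8411005783500436710995110750)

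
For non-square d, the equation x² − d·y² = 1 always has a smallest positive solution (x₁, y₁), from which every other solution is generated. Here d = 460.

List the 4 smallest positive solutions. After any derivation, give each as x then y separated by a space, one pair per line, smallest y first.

2535751 118230
12860066268001 599603681460
65219851798297071751 3040891269731634690
330762608834754335913072001 15421886156225925189922920

√460 → a₀=21, period (2,4,3,1,2,10,2,1,3,4,2,42); ℓ=12 even so k=11
a_0=21:  p_0=21·1+0=21,  q_0=21·0+1=1
a_1=2:  p_1=2·21+1=43,  q_1=2·1+0=2
…
a_6=10:  p_6=10·2252+815=23335,  q_6=10·105+38=1088
…
a_9=3:  p_9=3·72257+48922=265693,  q_9=3·3369+2281=12388
a_10=4:  p_10=4·265693+72257=1135029,  q_10=4·12388+3369=52921
a_11=2:  p_11=2·1135029+265693=2535751,  q_11=2·52921+12388=118230
fundamental: x₁=2535751, y₁=118230  (since 6430033134001 − 460·13978332900 = 1)
(2535751+118230√460)^2 = 12860066268001 + 599603681460√460
(2535751+118230√460)^3 = 65219851798297071751 + 3040891269731634690√460
(2535751+118230√460)^4 = 330762608834754335913072001 + 15421886156225925189922920√460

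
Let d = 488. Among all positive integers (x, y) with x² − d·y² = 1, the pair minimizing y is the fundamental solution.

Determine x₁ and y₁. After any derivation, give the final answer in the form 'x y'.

d=488: √d = [22; 11,44] (ℓ=2, even), read p_1/q_1
step 0: (22, 1)  from 22·(1,0) + (0,1)
step 1: (243, 11)  from 11·(22,1) + (1,0)
(x₁, y₁) = (243, 11);  243² − 488·11² = 1 ✓

243 11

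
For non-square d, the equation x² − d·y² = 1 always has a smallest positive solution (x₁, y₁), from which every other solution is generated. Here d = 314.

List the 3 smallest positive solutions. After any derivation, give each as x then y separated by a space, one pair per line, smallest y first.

√314 = [17; 1,2,1,1,2,1,34, …], period ℓ=7 (odd) → k=13
i=0: a=17 ⇒ p=17, q=1
…
i=3: a=1 ⇒ p=71, q=4
…
i=8: a=1 ⇒ p=15824, q=893
…
i=10: a=1 ⇒ p=62853, q=3547
i=11: a=1 ⇒ p=109882, q=6201
i=12: a=2 ⇒ p=282617, q=15949
i=13: a=1 ⇒ p=392499, q=22150
fundamental: x₁=392499, y₁=22150  (since 154055465001 − 314·490622500 = 1)
n=2: (392499,22150)∘(392499,22150) = (392499·392499+314·22150·22150, 392499·22150+22150·392499) = (308110930001,17387705700)
n=3: (308110930001,17387705700)∘(392499,22150) = (392499·308110930001+314·22150·17387705700, 392499·17387705700+22150·308110930001) = (241866463828532499,13649314199066450)

392499 22150
308110930001 17387705700
241866463828532499 13649314199066450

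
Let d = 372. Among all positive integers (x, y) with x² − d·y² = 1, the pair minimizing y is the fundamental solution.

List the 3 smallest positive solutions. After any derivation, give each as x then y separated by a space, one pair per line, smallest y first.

[19; 3,2,12,2,3,38] for √372; ℓ=6 ⇒ convergent index 5
i=0: a=19 ⇒ p=19, q=1
i=1: a=3 ⇒ p=58, q=3
i=2: a=2 ⇒ p=135, q=7
i=3: a=12 ⇒ p=1678, q=87
i=4: a=2 ⇒ p=3491, q=181
i=5: a=3 ⇒ p=12151, q=630
fundamental: x₁=12151, y₁=630  (since 147646801 − 372·396900 = 1)
(12151+630√372)^2 = 295293601 + 15310260√372
(12151+630√372)^3 = 7176225079351 + 372069937890√372

12151 630
295293601 15310260
7176225079351 372069937890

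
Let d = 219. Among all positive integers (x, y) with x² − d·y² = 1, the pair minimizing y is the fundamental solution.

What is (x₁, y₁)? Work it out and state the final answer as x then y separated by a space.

74 5

d=219: √d = [14; 1,3,1,28] (ℓ=4, even), read p_3/q_3
i=0: a=14 ⇒ p=14, q=1
i=1: a=1 ⇒ p=15, q=1
i=2: a=3 ⇒ p=59, q=4
i=3: a=1 ⇒ p=74, q=5
→ (74, 5).  Check: 74²=5476, 219·5²=5475, difference 1.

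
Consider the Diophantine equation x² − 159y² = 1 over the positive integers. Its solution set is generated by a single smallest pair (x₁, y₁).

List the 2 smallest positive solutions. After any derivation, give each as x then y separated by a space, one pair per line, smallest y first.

√159 = [12; 1,1,1,1,3,1,1,1,1,24, …], period ℓ=10 (even) → k=9
i=0: a=12 ⇒ p=12, q=1
…
i=4: a=1 ⇒ p=63, q=5
i=5: a=3 ⇒ p=227, q=18
i=6: a=1 ⇒ p=290, q=23
i=7: a=1 ⇒ p=517, q=41
i=8: a=1 ⇒ p=807, q=64
i=9: a=1 ⇒ p=1324, q=105
(x₁, y₁) = (1324, 105);  1324² − 159·105² = 1 ✓
(x_2, y_2) = (1324·1324 + 159·105·105, 1324·105 + 105·1324) = (3505951, 278040)

1324 105
3505951 278040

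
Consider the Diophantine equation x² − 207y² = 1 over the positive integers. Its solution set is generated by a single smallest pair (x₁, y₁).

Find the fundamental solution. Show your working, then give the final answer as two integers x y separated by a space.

√207 = [14; 2,1,1,2,1,1,2,28, …], period ℓ=8 (even) → k=7
a_0=14:  p_0=14·1+0=14,  q_0=14·0+1=1
a_1=2:  p_1=2·14+1=29,  q_1=2·1+0=2
a_2=1:  p_2=1·29+14=43,  q_2=1·2+1=3
a_3=1:  p_3=1·43+29=72,  q_3=1·3+2=5
…
a_6=1:  p_6=1·259+187=446,  q_6=1·18+13=31
a_7=2:  p_7=2·446+259=1151,  q_7=2·31+18=80
→ (1151, 80).  Check: 1151²=1324801, 207·80²=1324800, difference 1.

1151 80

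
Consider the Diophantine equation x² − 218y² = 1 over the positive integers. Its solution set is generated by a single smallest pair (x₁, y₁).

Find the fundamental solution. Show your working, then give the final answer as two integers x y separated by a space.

√218 → a₀=14, period (1,3,3,1,28); ℓ=5 odd so k=9
k=0  a_k=14  p_k/q_k = 14/1
k=1  a_k=1  p_k/q_k = 15/1
k=2  a_k=3  p_k/q_k = 59/4
k=3  a_k=3  p_k/q_k = 192/13
…
k=6  a_k=1  p_k/q_k = 7471/506
k=7  a_k=3  p_k/q_k = 29633/2007
k=8  a_k=3  p_k/q_k = 96370/6527
k=9  a_k=1  p_k/q_k = 126003/8534
(x₁, y₁) = (126003, 8534);  126003² − 218·8534² = 1 ✓

126003 8534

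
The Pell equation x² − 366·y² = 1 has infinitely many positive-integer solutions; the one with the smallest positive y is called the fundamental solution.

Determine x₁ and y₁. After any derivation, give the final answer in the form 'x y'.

d=366: √d = [19; 7,1,1,1,2,12,2,1,1,1,7,38] (ℓ=12, even), read p_11/q_11
k=0  a_k=19  p_k/q_k = 19/1
k=1  a_k=7  p_k/q_k = 134/7
…
k=4  a_k=1  p_k/q_k = 440/23
k=5  a_k=2  p_k/q_k = 1167/61
k=6  a_k=12  p_k/q_k = 14444/755
k=7  a_k=2  p_k/q_k = 30055/1571
k=8  a_k=1  p_k/q_k = 44499/2326
…
k=10  a_k=1  p_k/q_k = 119053/6223
k=11  a_k=7  p_k/q_k = 907925/47458
fundamental: x₁=907925, y₁=47458  (since 824327805625 − 366·2252261764 = 1)

907925 47458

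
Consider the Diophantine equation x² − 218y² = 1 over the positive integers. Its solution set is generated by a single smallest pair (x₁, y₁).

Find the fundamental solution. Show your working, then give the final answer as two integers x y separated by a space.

126003 8534

[14; 1,3,3,1,28] for √218; ℓ=5 ⇒ convergent index 9
k=0  a_k=14  p_k/q_k = 14/1
…
k=2  a_k=3  p_k/q_k = 59/4
…
k=5  a_k=28  p_k/q_k = 7220/489
…
k=7  a_k=3  p_k/q_k = 29633/2007
k=8  a_k=3  p_k/q_k = 96370/6527
k=9  a_k=1  p_k/q_k = 126003/8534
fundamental: x₁=126003, y₁=8534  (since 15876756009 − 218·72829156 = 1)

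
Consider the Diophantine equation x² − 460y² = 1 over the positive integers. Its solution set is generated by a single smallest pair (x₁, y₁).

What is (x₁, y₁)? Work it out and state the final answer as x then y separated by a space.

2535751 118230

d=460: √d = [21; 2,4,3,1,2,10,2,1,3,4,2,42] (ℓ=12, even), read p_11/q_11
i=0: a=21 ⇒ p=21, q=1
…
i=2: a=4 ⇒ p=193, q=9
…
i=7: a=2 ⇒ p=48922, q=2281
i=8: a=1 ⇒ p=72257, q=3369
i=9: a=3 ⇒ p=265693, q=12388
i=10: a=4 ⇒ p=1135029, q=52921
i=11: a=2 ⇒ p=2535751, q=118230
→ (2535751, 118230).  Check: 2535751²=6430033134001, 460·118230²=6430033134000, difference 1.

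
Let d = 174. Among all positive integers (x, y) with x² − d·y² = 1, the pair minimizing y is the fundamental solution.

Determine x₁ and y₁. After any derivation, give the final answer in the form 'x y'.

[13; 5,4,5,26] for √174; ℓ=4 ⇒ convergent index 3
step 0: (13, 1)  from 13·(1,0) + (0,1)
…
step 2: (277, 21)  from 4·(66,5) + (13,1)
step 3: (1451, 110)  from 5·(277,21) + (66,5)
→ (1451, 110).  Check: 1451²=2105401, 174·110²=2105400, difference 1.

1451 110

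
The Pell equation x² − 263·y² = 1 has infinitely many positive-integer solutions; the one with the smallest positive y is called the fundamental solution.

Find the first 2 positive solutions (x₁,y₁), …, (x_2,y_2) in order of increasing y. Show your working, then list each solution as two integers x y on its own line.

139128 8579
38713200767 2387158224

[16; 4,1,1,1,1,15,1,1,1,1,4,32] for √263; ℓ=12 ⇒ convergent index 11
step 0: (16, 1)  from 16·(1,0) + (0,1)
step 1: (65, 4)  from 4·(16,1) + (1,0)
…
step 3: (146, 9)  from 1·(81,5) + (65,4)
step 4: (227, 14)  from 1·(146,9) + (81,5)
…
step 6: (5822, 359)  from 15·(373,23) + (227,14)
step 7: (6195, 382)  from 1·(5822,359) + (373,23)
…
step 10: (30229, 1864)  from 1·(18212,1123) + (12017,741)
step 11: (139128, 8579)  from 4·(30229,1864) + (18212,1123)
→ (139128, 8579).  Check: 139128²=19356600384, 263·8579²=19356600383, difference 1.
n=2: (139128,8579)∘(139128,8579) = (139128·139128+263·8579·8579, 139128·8579+8579·139128) = (38713200767,2387158224)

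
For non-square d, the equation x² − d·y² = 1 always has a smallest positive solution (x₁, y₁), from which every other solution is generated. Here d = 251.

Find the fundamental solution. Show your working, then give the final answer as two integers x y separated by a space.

d=251: √d = [15; 1,5,2,1,2,…,5,1,30] (ℓ=14, even), read p_13/q_13
i=0: a=15 ⇒ p=15, q=1
…
i=2: a=5 ⇒ p=95, q=6
…
i=4: a=1 ⇒ p=301, q=19
…
i=9: a=2 ⇒ p=151649, q=9572
i=10: a=1 ⇒ p=212692, q=13425
…
i=12: a=5 ⇒ p=3097857, q=195535
i=13: a=1 ⇒ p=3674890, q=231957
(x₁, y₁) = (3674890, 231957);  3674890² − 251·231957² = 1 ✓

3674890 231957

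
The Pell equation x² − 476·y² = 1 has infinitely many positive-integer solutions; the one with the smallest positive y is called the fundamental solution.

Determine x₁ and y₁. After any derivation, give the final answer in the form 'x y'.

d=476: √d = [21; 1,4,2,10,2,4,1,42] (ℓ=8, even), read p_7/q_7
a_0=21:  p_0=21·1+0=21,  q_0=21·0+1=1
…
a_6=4:  p_6=4·5258+2509=23541,  q_6=4·241+115=1079
a_7=1:  p_7=1·23541+5258=28799,  q_7=1·1079+241=1320
fundamental: x₁=28799, y₁=1320  (since 829382401 − 476·1742400 = 1)

28799 1320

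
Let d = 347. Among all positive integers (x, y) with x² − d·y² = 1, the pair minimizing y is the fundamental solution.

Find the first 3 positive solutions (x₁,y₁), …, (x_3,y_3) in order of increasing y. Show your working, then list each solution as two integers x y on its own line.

641602 34443
823306252807 44197395372
1056469876826312026 56714274530897445

d=347: √d = [18; 1,1,1,2,4,…,1,1,36] (ℓ=14, even), read p_13/q_13
a_0=18:  p_0=18·1+0=18,  q_0=18·0+1=1
a_1=1:  p_1=1·18+1=19,  q_1=1·1+0=1
…
a_4=2:  p_4=2·56+37=149,  q_4=2·3+2=8
…
a_6=1:  p_6=1·652+149=801,  q_6=1·35+8=43
a_7=17:  p_7=17·801+652=14269,  q_7=17·43+35=766
a_8=1:  p_8=1·14269+801=15070,  q_8=1·766+43=809
a_9=4:  p_9=4·15070+14269=74549,  q_9=4·809+766=4002
a_10=2:  p_10=2·74549+15070=164168,  q_10=2·4002+809=8813
a_11=1:  p_11=1·164168+74549=238717,  q_11=1·8813+4002=12815
a_12=1:  p_12=1·238717+164168=402885,  q_12=1·12815+8813=21628
a_13=1:  p_13=1·402885+238717=641602,  q_13=1·21628+12815=34443
(x₁, y₁) = (641602, 34443);  641602² − 347·34443² = 1 ✓
n=2: (641602,34443)∘(641602,34443) = (641602·641602+347·34443·34443, 641602·34443+34443·641602) = (823306252807,44197395372)
n=3: (823306252807,44197395372)∘(641602,34443) = (641602·823306252807+347·34443·44197395372, 641602·44197395372+34443·823306252807) = (1056469876826312026,56714274530897445)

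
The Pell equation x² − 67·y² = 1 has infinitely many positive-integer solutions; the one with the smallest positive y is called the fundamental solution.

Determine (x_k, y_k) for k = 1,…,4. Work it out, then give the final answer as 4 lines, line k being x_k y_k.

√67 → a₀=8, period (5,2,1,1,7,1,1,2,5,16); ℓ=10 even so k=9
k=0  a_k=8  p_k/q_k = 8/1
k=1  a_k=5  p_k/q_k = 41/5
…
k=5  a_k=7  p_k/q_k = 1678/205
k=6  a_k=1  p_k/q_k = 1899/232
k=7  a_k=1  p_k/q_k = 3577/437
k=8  a_k=2  p_k/q_k = 9053/1106
k=9  a_k=5  p_k/q_k = 48842/5967
fundamental: x₁=48842, y₁=5967  (since 2385540964 − 67·35605089 = 1)
k=2:  x_2 = 48842·48842+67·5967·5967 = 4771081927,  y_2 = 48842·5967+5967·48842 = 582880428
k=3:  x_3 = 48842·4771081927+67·5967·582880428 = 466058366908226,  y_3 = 48842·582880428+5967·4771081927 = 56938091722785
k=4:  x_4 = 48842·466058366908226+67·5967·56938091722785 = 45526445508292066657,  y_4 = 48842·56938091722785+5967·466058366908226 = 5561940551265649512

48842 5967
4771081927 582880428
466058366908226 56938091722785
45526445508292066657 5561940551265649512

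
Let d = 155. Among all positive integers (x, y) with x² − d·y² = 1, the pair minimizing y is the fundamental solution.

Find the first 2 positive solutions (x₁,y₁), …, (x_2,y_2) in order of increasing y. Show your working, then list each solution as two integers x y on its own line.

√155 = [12; 2,4,2,24, …], period ℓ=4 (even) → k=3
step 0: (12, 1)  from 12·(1,0) + (0,1)
…
step 2: (112, 9)  from 4·(25,2) + (12,1)
step 3: (249, 20)  from 2·(112,9) + (25,2)
→ (249, 20).  Check: 249²=62001, 155·20²=62000, difference 1.
k=2:  x_2 = 249·249+155·20·20 = 124001,  y_2 = 249·20+20·249 = 9960

249 20
124001 9960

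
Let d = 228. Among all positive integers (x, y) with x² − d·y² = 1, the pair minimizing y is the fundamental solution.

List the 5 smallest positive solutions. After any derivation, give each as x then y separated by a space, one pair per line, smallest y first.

d=228: √d = [15; 10,30] (ℓ=2, even), read p_1/q_1
i=0: a=15 ⇒ p=15, q=1
i=1: a=10 ⇒ p=151, q=10
(x₁, y₁) = (151, 10);  151² − 228·10² = 1 ✓
(151+10√228)^2 = 45601 + 3020√228
(151+10√228)^3 = 13771351 + 912030√228
(151+10√228)^4 = 4158902401 + 275430040√228
(151+10√228)^5 = 1255974753751 + 83178960050√228

151 10
45601 3020
13771351 912030
4158902401 275430040
1255974753751 83178960050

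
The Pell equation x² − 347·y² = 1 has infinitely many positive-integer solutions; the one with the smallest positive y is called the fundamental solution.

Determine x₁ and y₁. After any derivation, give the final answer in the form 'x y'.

d=347: √d = [18; 1,1,1,2,4,…,1,1,36] (ℓ=14, even), read p_13/q_13
a_0=18:  p_0=18·1+0=18,  q_0=18·0+1=1
a_1=1:  p_1=1·18+1=19,  q_1=1·1+0=1
a_2=1:  p_2=1·19+18=37,  q_2=1·1+1=2
a_3=1:  p_3=1·37+19=56,  q_3=1·2+1=3
…
a_8=1:  p_8=1·14269+801=15070,  q_8=1·766+43=809
a_9=4:  p_9=4·15070+14269=74549,  q_9=4·809+766=4002
…
a_11=1:  p_11=1·164168+74549=238717,  q_11=1·8813+4002=12815
a_12=1:  p_12=1·238717+164168=402885,  q_12=1·12815+8813=21628
a_13=1:  p_13=1·402885+238717=641602,  q_13=1·21628+12815=34443
(x₁, y₁) = (641602, 34443);  641602² − 347·34443² = 1 ✓

641602 34443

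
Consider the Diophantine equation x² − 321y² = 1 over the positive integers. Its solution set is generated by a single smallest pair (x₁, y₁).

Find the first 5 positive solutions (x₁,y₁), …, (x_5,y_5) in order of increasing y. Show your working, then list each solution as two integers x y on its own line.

[17; 1,10,1,34] for √321; ℓ=4 ⇒ convergent index 3
k=0  a_k=17  p_k/q_k = 17/1
…
k=2  a_k=10  p_k/q_k = 197/11
k=3  a_k=1  p_k/q_k = 215/12
→ (215, 12).  Check: 215²=46225, 321·12²=46224, difference 1.
(215+12√321)^2 = 92449 + 5160√321
(215+12√321)^3 = 39752855 + 2218788√321
(215+12√321)^4 = 17093635201 + 954073680√321
(215+12√321)^5 = 7350223383575 + 410249463612√321

215 12
92449 5160
39752855 2218788
17093635201 954073680
7350223383575 410249463612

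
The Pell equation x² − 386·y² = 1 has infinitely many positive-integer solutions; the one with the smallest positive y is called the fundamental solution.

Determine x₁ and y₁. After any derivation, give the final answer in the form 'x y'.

√386 = [19; 1,1,1,4,1,18,1,4,1,1,1,38, …], period ℓ=12 (even) → k=11
a_0=19:  p_0=19·1+0=19,  q_0=19·0+1=1
…
a_10=1:  p_10=1·39392+32771=72163,  q_10=1·2005+1668=3673
a_11=1:  p_11=1·72163+39392=111555,  q_11=1·3673+2005=5678
(x₁, y₁) = (111555, 5678);  111555² − 386·5678² = 1 ✓

111555 5678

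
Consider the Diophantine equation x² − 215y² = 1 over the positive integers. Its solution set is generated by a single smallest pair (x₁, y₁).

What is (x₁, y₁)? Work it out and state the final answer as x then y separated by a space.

44 3

d=215: √d = [14; 1,1,1,28] (ℓ=4, even), read p_3/q_3
i=0: a=14 ⇒ p=14, q=1
…
i=2: a=1 ⇒ p=29, q=2
i=3: a=1 ⇒ p=44, q=3
fundamental: x₁=44, y₁=3  (since 1936 − 215·9 = 1)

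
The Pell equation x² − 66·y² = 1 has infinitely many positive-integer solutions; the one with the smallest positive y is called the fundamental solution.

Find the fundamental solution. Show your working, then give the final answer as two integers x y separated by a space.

[8; 8,16] for √66; ℓ=2 ⇒ convergent index 1
step 0: (8, 1)  from 8·(1,0) + (0,1)
step 1: (65, 8)  from 8·(8,1) + (1,0)
→ (65, 8).  Check: 65²=4225, 66·8²=4224, difference 1.

65 8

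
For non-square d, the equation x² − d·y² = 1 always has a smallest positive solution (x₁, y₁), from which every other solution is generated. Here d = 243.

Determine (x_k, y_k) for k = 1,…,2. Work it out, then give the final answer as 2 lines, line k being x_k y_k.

√243 = [15; 1,1,2,3,15,3,2,1,1,30, …], period ℓ=10 (even) → k=9
i=0: a=15 ⇒ p=15, q=1
…
i=5: a=15 ⇒ p=4053, q=260
…
i=8: a=1 ⇒ p=41325, q=2651
i=9: a=1 ⇒ p=70226, q=4505
fundamental: x₁=70226, y₁=4505  (since 4931691076 − 243·20295025 = 1)
n=2: (70226,4505)∘(70226,4505) = (70226·70226+243·4505·4505, 70226·4505+4505·70226) = (9863382151,632736260)

70226 4505
9863382151 632736260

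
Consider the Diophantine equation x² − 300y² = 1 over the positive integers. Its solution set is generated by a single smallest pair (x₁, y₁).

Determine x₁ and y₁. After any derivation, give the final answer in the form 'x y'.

[17; 3,8,3,34] for √300; ℓ=4 ⇒ convergent index 3
k=0  a_k=17  p_k/q_k = 17/1
…
k=2  a_k=8  p_k/q_k = 433/25
k=3  a_k=3  p_k/q_k = 1351/78
(x₁, y₁) = (1351, 78);  1351² − 300·78² = 1 ✓

1351 78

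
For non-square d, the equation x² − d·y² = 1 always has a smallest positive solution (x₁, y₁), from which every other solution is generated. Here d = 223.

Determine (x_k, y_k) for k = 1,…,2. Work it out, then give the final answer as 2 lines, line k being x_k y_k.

224 15
100351 6720

√223 → a₀=14, period (1,13,1,28); ℓ=4 even so k=3
a_0=14:  p_0=14·1+0=14,  q_0=14·0+1=1
a_1=1:  p_1=1·14+1=15,  q_1=1·1+0=1
a_2=13:  p_2=13·15+14=209,  q_2=13·1+1=14
a_3=1:  p_3=1·209+15=224,  q_3=1·14+1=15
fundamental: x₁=224, y₁=15  (since 50176 − 223·225 = 1)
n=2: (224,15)∘(224,15) = (224·224+223·15·15, 224·15+15·224) = (100351,6720)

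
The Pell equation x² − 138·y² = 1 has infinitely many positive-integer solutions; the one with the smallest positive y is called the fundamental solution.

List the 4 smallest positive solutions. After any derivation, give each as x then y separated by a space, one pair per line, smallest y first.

d=138: √d = [11; 1,2,1,22] (ℓ=4, even), read p_3/q_3
a_0=11:  p_0=11·1+0=11,  q_0=11·0+1=1
a_1=1:  p_1=1·11+1=12,  q_1=1·1+0=1
a_2=2:  p_2=2·12+11=35,  q_2=2·1+1=3
a_3=1:  p_3=1·35+12=47,  q_3=1·3+1=4
(x₁, y₁) = (47, 4);  47² − 138·4² = 1 ✓
k=2:  x_2 = 47·47+138·4·4 = 4417,  y_2 = 47·4+4·47 = 376
k=3:  x_3 = 47·4417+138·4·376 = 415151,  y_3 = 47·376+4·4417 = 35340
k=4:  x_4 = 47·415151+138·4·35340 = 39019777,  y_4 = 47·35340+4·415151 = 3321584

47 4
4417 376
415151 35340
39019777 3321584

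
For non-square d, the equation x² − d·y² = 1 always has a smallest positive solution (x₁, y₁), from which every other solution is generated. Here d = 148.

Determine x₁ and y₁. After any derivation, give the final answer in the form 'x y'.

73 6

√148 = [12; 6,24, …], period ℓ=2 (even) → k=1
k=0  a_k=12  p_k/q_k = 12/1
k=1  a_k=6  p_k/q_k = 73/6
(x₁, y₁) = (73, 6);  73² − 148·6² = 1 ✓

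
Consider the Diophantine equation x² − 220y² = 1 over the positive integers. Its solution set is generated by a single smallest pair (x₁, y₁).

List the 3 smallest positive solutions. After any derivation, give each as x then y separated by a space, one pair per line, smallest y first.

89 6
15841 1068
2819609 190098

d=220: √d = [14; 1,4,1,28] (ℓ=4, even), read p_3/q_3
step 0: (14, 1)  from 14·(1,0) + (0,1)
…
step 2: (74, 5)  from 4·(15,1) + (14,1)
step 3: (89, 6)  from 1·(74,5) + (15,1)
(x₁, y₁) = (89, 6);  89² − 220·6² = 1 ✓
k=2:  x_2 = 89·89+220·6·6 = 15841,  y_2 = 89·6+6·89 = 1068
k=3:  x_3 = 89·15841+220·6·1068 = 2819609,  y_3 = 89·1068+6·15841 = 190098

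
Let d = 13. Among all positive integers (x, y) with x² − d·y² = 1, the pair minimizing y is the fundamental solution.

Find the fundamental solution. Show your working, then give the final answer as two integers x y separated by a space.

[3; 1,1,1,1,6] for √13; ℓ=5 ⇒ convergent index 9
i=0: a=3 ⇒ p=3, q=1
…
i=3: a=1 ⇒ p=11, q=3
…
i=5: a=6 ⇒ p=119, q=33
…
i=7: a=1 ⇒ p=256, q=71
i=8: a=1 ⇒ p=393, q=109
i=9: a=1 ⇒ p=649, q=180
fundamental: x₁=649, y₁=180  (since 421201 − 13·32400 = 1)

649 180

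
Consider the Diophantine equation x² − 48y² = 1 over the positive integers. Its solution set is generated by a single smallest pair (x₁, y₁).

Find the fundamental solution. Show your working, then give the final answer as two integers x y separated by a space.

√48 = [6; 1,12, …], period ℓ=2 (even) → k=1
k=0  a_k=6  p_k/q_k = 6/1
k=1  a_k=1  p_k/q_k = 7/1
fundamental: x₁=7, y₁=1  (since 49 − 48·1 = 1)

7 1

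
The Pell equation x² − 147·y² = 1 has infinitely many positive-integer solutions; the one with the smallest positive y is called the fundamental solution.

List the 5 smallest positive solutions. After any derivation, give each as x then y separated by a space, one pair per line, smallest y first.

[12; 8,24] for √147; ℓ=2 ⇒ convergent index 1
step 0: (12, 1)  from 12·(1,0) + (0,1)
step 1: (97, 8)  from 8·(12,1) + (1,0)
→ (97, 8).  Check: 97²=9409, 147·8²=9408, difference 1.
n=2: (97,8)∘(97,8) = (97·97+147·8·8, 97·8+8·97) = (18817,1552)
n=3: (18817,1552)∘(97,8) = (97·18817+147·8·1552, 97·1552+8·18817) = (3650401,301080)
n=4: (3650401,301080)∘(97,8) = (97·3650401+147·8·301080, 97·301080+8·3650401) = (708158977,58407968)
n=5: (708158977,58407968)∘(97,8) = (97·708158977+147·8·58407968, 97·58407968+8·708158977) = (137379191137,11330844712)

97 8
18817 1552
3650401 301080
708158977 58407968
137379191137 11330844712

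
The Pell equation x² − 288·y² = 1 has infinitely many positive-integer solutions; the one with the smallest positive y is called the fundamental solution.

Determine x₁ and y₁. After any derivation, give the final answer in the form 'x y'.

17 1

d=288: √d = [16; 1,32] (ℓ=2, even), read p_1/q_1
a_0=16:  p_0=16·1+0=16,  q_0=16·0+1=1
a_1=1:  p_1=1·16+1=17,  q_1=1·1+0=1
(x₁, y₁) = (17, 1);  17² − 288·1² = 1 ✓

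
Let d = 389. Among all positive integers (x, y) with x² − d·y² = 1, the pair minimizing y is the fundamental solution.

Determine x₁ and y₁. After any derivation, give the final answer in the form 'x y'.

d=389: √d = [19; 1,2,1,1,1,1,2,1,38] (ℓ=9, odd), read p_17/q_17
a_0=19:  p_0=19·1+0=19,  q_0=19·0+1=1
a_1=1:  p_1=1·19+1=20,  q_1=1·1+0=1
a_2=2:  p_2=2·20+19=59,  q_2=2·1+1=3
a_3=1:  p_3=1·59+20=79,  q_3=1·3+1=4
…
a_5=1:  p_5=1·138+79=217,  q_5=1·7+4=11
a_6=1:  p_6=1·217+138=355,  q_6=1·11+7=18
a_7=2:  p_7=2·355+217=927,  q_7=2·18+11=47
a_8=1:  p_8=1·927+355=1282,  q_8=1·47+18=65
a_9=38:  p_9=38·1282+927=49643,  q_9=38·65+47=2517
a_10=1:  p_10=1·49643+1282=50925,  q_10=1·2517+65=2582
…
a_12=1:  p_12=1·151493+50925=202418,  q_12=1·7681+2582=10263
…
a_15=1:  p_15=1·556329+353911=910240,  q_15=1·28207+17944=46151
a_16=2:  p_16=2·910240+556329=2376809,  q_16=2·46151+28207=120509
a_17=1:  p_17=1·2376809+910240=3287049,  q_17=1·120509+46151=166660
→ (3287049, 166660).  Check: 3287049²=10804691128401, 389·166660²=10804691128400, difference 1.

3287049 166660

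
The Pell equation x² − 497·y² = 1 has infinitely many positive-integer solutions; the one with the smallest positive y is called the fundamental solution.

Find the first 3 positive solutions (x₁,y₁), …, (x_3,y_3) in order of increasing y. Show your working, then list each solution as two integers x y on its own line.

1201887 53912
2889064721537 129592263888
6944658661946678751 311510514535059400

√497 → a₀=22, period (3,2,2,5,6,5,2,2,3,44); ℓ=10 even so k=9
i=0: a=22 ⇒ p=22, q=1
…
i=2: a=2 ⇒ p=156, q=7
…
i=4: a=5 ⇒ p=2051, q=92
i=5: a=6 ⇒ p=12685, q=569
i=6: a=5 ⇒ p=65476, q=2937
…
i=8: a=2 ⇒ p=352750, q=15823
i=9: a=3 ⇒ p=1201887, q=53912
fundamental: x₁=1201887, y₁=53912  (since 1444532360769 − 497·2906503744 = 1)
(x_2, y_2) = (1201887·1201887 + 497·53912·53912, 1201887·53912 + 53912·1201887) = (2889064721537, 129592263888)
(x_3, y_3) = (1201887·2889064721537 + 497·53912·129592263888, 1201887·129592263888 + 53912·2889064721537) = (6944658661946678751, 311510514535059400)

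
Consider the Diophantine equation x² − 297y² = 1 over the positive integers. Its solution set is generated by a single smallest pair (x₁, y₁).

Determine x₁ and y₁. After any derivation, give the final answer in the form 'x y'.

48599 2820

[17; 4,3,1,1,2,1,1,3,4,34] for √297; ℓ=10 ⇒ convergent index 9
a_0=17:  p_0=17·1+0=17,  q_0=17·0+1=1
a_1=4:  p_1=4·17+1=69,  q_1=4·1+0=4
a_2=3:  p_2=3·69+17=224,  q_2=3·4+1=13
a_3=1:  p_3=1·224+69=293,  q_3=1·13+4=17
a_4=1:  p_4=1·293+224=517,  q_4=1·17+13=30
a_5=2:  p_5=2·517+293=1327,  q_5=2·30+17=77
a_6=1:  p_6=1·1327+517=1844,  q_6=1·77+30=107
a_7=1:  p_7=1·1844+1327=3171,  q_7=1·107+77=184
a_8=3:  p_8=3·3171+1844=11357,  q_8=3·184+107=659
a_9=4:  p_9=4·11357+3171=48599,  q_9=4·659+184=2820
→ (48599, 2820).  Check: 48599²=2361862801, 297·2820²=2361862800, difference 1.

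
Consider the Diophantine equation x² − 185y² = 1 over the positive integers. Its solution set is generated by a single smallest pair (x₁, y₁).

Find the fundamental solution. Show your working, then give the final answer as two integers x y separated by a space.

√185 → a₀=13, period (1,1,1,1,26); ℓ=5 odd so k=9
k=0  a_k=13  p_k/q_k = 13/1
k=1  a_k=1  p_k/q_k = 14/1
k=2  a_k=1  p_k/q_k = 27/2
…
k=4  a_k=1  p_k/q_k = 68/5
…
k=6  a_k=1  p_k/q_k = 1877/138
k=7  a_k=1  p_k/q_k = 3686/271
k=8  a_k=1  p_k/q_k = 5563/409
k=9  a_k=1  p_k/q_k = 9249/680
→ (9249, 680).  Check: 9249²=85544001, 185·680²=85544000, difference 1.

9249 680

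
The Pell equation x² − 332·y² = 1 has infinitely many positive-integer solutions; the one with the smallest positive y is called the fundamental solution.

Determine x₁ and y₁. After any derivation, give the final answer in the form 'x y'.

√332 → a₀=18, period (4,1,1,8,1,1,4,36); ℓ=8 even so k=7
k=0  a_k=18  p_k/q_k = 18/1
…
k=5  a_k=1  p_k/q_k = 1567/86
k=6  a_k=1  p_k/q_k = 2970/163
k=7  a_k=4  p_k/q_k = 13447/738
(x₁, y₁) = (13447, 738);  13447² − 332·738² = 1 ✓

13447 738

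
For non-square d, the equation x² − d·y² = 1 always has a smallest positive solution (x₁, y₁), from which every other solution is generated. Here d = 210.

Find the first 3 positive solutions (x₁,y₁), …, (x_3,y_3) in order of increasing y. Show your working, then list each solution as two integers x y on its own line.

[14; 2,28] for √210; ℓ=2 ⇒ convergent index 1
k=0  a_k=14  p_k/q_k = 14/1
k=1  a_k=2  p_k/q_k = 29/2
→ (29, 2).  Check: 29²=841, 210·2²=840, difference 1.
k=2:  x_2 = 29·29+210·2·2 = 1681,  y_2 = 29·2+2·29 = 116
k=3:  x_3 = 29·1681+210·2·116 = 97469,  y_3 = 29·116+2·1681 = 6726

29 2
1681 116
97469 6726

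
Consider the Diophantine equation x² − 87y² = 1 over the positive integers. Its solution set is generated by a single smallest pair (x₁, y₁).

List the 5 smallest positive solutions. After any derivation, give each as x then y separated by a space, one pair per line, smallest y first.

28 3
1567 168
87724 9405
4910977 526512
274926988 29475267

√87 → a₀=9, period (3,18); ℓ=2 even so k=1
i=0: a=9 ⇒ p=9, q=1
i=1: a=3 ⇒ p=28, q=3
fundamental: x₁=28, y₁=3  (since 784 − 87·9 = 1)
(x_2, y_2) = (28·28 + 87·3·3, 28·3 + 3·28) = (1567, 168)
(x_3, y_3) = (28·1567 + 87·3·168, 28·168 + 3·1567) = (87724, 9405)
(x_4, y_4) = (28·87724 + 87·3·9405, 28·9405 + 3·87724) = (4910977, 526512)
(x_5, y_5) = (28·4910977 + 87·3·526512, 28·526512 + 3·4910977) = (274926988, 29475267)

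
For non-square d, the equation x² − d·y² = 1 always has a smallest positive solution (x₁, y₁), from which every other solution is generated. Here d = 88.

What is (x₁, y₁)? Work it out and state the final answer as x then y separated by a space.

197 21

√88 → a₀=9, period (2,1,1,1,2,18); ℓ=6 even so k=5
i=0: a=9 ⇒ p=9, q=1
…
i=4: a=1 ⇒ p=75, q=8
i=5: a=2 ⇒ p=197, q=21
fundamental: x₁=197, y₁=21  (since 38809 − 88·441 = 1)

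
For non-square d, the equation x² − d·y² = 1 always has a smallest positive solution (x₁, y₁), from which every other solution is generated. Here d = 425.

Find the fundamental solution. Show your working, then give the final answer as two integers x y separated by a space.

d=425: √d = [20; 1,1,1,1,1,1,40] (ℓ=7, odd), read p_13/q_13
a_0=20:  p_0=20·1+0=20,  q_0=20·0+1=1
a_1=1:  p_1=1·20+1=21,  q_1=1·1+0=1
…
a_5=1:  p_5=1·103+62=165,  q_5=1·5+3=8
…
a_10=1:  p_10=1·22038+11153=33191,  q_10=1·1069+541=1610
…
a_12=1:  p_12=1·55229+33191=88420,  q_12=1·2679+1610=4289
a_13=1:  p_13=1·88420+55229=143649,  q_13=1·4289+2679=6968
fundamental: x₁=143649, y₁=6968  (since 20635035201 − 425·48553024 = 1)

143649 6968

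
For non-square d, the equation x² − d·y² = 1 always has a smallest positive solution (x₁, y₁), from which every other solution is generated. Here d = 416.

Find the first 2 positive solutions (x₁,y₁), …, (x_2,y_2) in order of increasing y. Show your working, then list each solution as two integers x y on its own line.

d=416: √d = [20; 2,1,1,9,1,1,2,40] (ℓ=8, even), read p_7/q_7
k=0  a_k=20  p_k/q_k = 20/1
k=1  a_k=2  p_k/q_k = 41/2
k=2  a_k=1  p_k/q_k = 61/3
k=3  a_k=1  p_k/q_k = 102/5
k=4  a_k=9  p_k/q_k = 979/48
k=5  a_k=1  p_k/q_k = 1081/53
k=6  a_k=1  p_k/q_k = 2060/101
k=7  a_k=2  p_k/q_k = 5201/255
fundamental: x₁=5201, y₁=255  (since 27050401 − 416·65025 = 1)
(5201+255√416)^2 = 54100801 + 2652510√416

5201 255
54100801 2652510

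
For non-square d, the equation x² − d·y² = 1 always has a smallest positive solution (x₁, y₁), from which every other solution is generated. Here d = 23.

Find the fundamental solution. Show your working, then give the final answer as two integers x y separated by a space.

24 5

√23 = [4; 1,3,1,8, …], period ℓ=4 (even) → k=3
k=0  a_k=4  p_k/q_k = 4/1
k=1  a_k=1  p_k/q_k = 5/1
k=2  a_k=3  p_k/q_k = 19/4
k=3  a_k=1  p_k/q_k = 24/5
(x₁, y₁) = (24, 5);  24² − 23·5² = 1 ✓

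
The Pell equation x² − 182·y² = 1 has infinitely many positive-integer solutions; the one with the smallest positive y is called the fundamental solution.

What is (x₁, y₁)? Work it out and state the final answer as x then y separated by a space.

√182 → a₀=13, period (2,26); ℓ=2 even so k=1
i=0: a=13 ⇒ p=13, q=1
i=1: a=2 ⇒ p=27, q=2
(x₁, y₁) = (27, 2);  27² − 182·2² = 1 ✓

27 2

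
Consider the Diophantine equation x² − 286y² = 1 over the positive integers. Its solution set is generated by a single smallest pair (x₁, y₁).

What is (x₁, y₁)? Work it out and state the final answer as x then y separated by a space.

[16; 1,10,3,3,2,3,3,10,1,32] for √286; ℓ=10 ⇒ convergent index 9
step 0: (16, 1)  from 16·(1,0) + (0,1)
step 1: (17, 1)  from 1·(16,1) + (1,0)
step 2: (186, 11)  from 10·(17,1) + (16,1)
step 3: (575, 34)  from 3·(186,11) + (17,1)
step 4: (1911, 113)  from 3·(575,34) + (186,11)
step 5: (4397, 260)  from 2·(1911,113) + (575,34)
…
step 7: (49703, 2939)  from 3·(15102,893) + (4397,260)
step 8: (512132, 30283)  from 10·(49703,2939) + (15102,893)
step 9: (561835, 33222)  from 1·(512132,30283) + (49703,2939)
→ (561835, 33222).  Check: 561835²=315658567225, 286·33222²=315658567224, difference 1.

561835 33222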